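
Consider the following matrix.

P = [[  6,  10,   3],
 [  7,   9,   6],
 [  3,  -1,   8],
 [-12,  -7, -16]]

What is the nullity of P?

0

Row reduce to echelon form.
R2 ← R2 − (7/6)·R1: [0, -8/3, 5/2]
R3 ← R3 − (1/2)·R1: [0, -6, 13/2]
R4 ← R4 + (2)·R1: [0, 13, -10]
R3 ← R3 − (9/4)·R2: [0, 0, 7/8]
R4 ← R4 + (39/8)·R2: [0, 0, 35/16]
R4 ← R4 − (5/2)·R3: [0, 0, 0]
3 nonzero rows, so rank(P) = 3.
P has 3 columns; by rank–nullity, nullity = 3 − 3 = 0.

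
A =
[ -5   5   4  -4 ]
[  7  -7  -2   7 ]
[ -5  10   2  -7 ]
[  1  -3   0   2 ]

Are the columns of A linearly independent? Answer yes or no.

no

Row reduce A to echelon form.
R2 ← R2 + (7/5)·R1: [0, 0, 18/5, 7/5]
R3 ← R3 − R1: [0, 5, -2, -3]
R4 ← R4 + (1/5)·R1: [0, -2, 4/5, 6/5]
Swap R2 ↔ R3
R4 ← R4 + (2/5)·R2: [0, 0, 0, 0]
3 pivots among 4 columns.
Only 3 < 4 pivot columns, so the columns are linearly dependent.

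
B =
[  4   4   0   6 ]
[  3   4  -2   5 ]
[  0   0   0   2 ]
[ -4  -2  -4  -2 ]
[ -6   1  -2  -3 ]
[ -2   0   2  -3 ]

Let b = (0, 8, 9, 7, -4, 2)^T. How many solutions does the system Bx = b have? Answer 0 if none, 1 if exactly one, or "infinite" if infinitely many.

Row reduce the augmented matrix [B | b].
R2 ← R2 − (3/4)·R1: [0, 1, -2, 1/2, 8]
R4 ← R4 + R1: [0, 2, -4, 4, 7]
R5 ← R5 + (3/2)·R1: [0, 7, -2, 6, -4]
R6 ← R6 + (1/2)·R1: [0, 2, 2, 0, 2]
R4 ← R4 − (2)·R2: [0, 0, 0, 3, -9]
R5 ← R5 − (7)·R2: [0, 0, 12, 5/2, -60]
R6 ← R6 − (2)·R2: [0, 0, 6, -1, -14]
Swap R3 ↔ R5
R6 ← R6 − (1/2)·R3: [0, 0, 0, -9/4, 16]
R5 ← R5 − (2/3)·R4: [0, 0, 0, 0, 15]
R6 ← R6 + (3/4)·R4: [0, 0, 0, 0, 37/4]
R6 ← R6 − (37/60)·R5: [0, 0, 0, 0, 0]
The echelon form has 5 nonzero rows; the last pivot sits in the augmented column, so rank(B) = 4 but rank([B|b]) = 5.
Since the ranks differ, the system is inconsistent.
It has no solutions.

0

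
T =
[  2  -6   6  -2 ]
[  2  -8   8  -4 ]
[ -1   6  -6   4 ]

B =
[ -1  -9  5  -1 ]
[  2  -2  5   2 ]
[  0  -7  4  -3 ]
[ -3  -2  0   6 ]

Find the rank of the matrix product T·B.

2

First compute TB:
[[ -8, -44,   4, -44],
 [ -6, -50,   2, -66],
 [  1,  31,   1,  55]]
Now row reduce the product.
R2 ← R2 − (3/4)·R1: [0, -17, -1, -33]
R3 ← R3 + (1/8)·R1: [0, 51/2, 3/2, 99/2]
R3 ← R3 + (3/2)·R2: [0, 0, 0, 0]
2 nonzero rows, so rank(TB) = 2.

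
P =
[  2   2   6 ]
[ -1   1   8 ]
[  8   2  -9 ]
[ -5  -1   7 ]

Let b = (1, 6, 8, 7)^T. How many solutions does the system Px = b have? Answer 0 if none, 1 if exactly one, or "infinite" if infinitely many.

0

Row reduce the augmented matrix [P | b].
R2 ← R2 + (1/2)·R1: [0, 2, 11, 13/2]
R3 ← R3 − (4)·R1: [0, -6, -33, 4]
R4 ← R4 + (5/2)·R1: [0, 4, 22, 19/2]
R3 ← R3 + (3)·R2: [0, 0, 0, 47/2]
R4 ← R4 − (2)·R2: [0, 0, 0, -7/2]
R4 ← R4 + (7/47)·R3: [0, 0, 0, 0]
The echelon form has 3 nonzero rows; the last pivot sits in the augmented column, so rank(P) = 2 but rank([P|b]) = 3.
Since the ranks differ, the system is inconsistent.
It has no solutions.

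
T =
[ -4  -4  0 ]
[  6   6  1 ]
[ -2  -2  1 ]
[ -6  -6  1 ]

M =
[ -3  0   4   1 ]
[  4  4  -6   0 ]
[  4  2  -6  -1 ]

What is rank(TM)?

2

First compute TM:
[[ -4, -16,   8,  -4],
 [ 10,  26, -18,   5],
 [  2,  -6,  -2,  -3],
 [ -2, -22,   6,  -7]]
Now row reduce the product.
R2 ← R2 + (5/2)·R1: [0, -14, 2, -5]
R3 ← R3 + (1/2)·R1: [0, -14, 2, -5]
R4 ← R4 − (1/2)·R1: [0, -14, 2, -5]
R3 ← R3 − R2: [0, 0, 0, 0]
R4 ← R4 − R2: [0, 0, 0, 0]
2 nonzero rows, so rank(TM) = 2.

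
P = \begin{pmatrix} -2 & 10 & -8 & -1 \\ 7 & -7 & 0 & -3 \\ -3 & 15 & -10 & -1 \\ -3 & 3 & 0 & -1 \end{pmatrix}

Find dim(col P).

Row reduce to echelon form.
R2 ← R2 + (7/2)·R1: [0, 28, -28, -13/2]
R3 ← R3 − (3/2)·R1: [0, 0, 2, 1/2]
R4 ← R4 − (3/2)·R1: [0, -12, 12, 1/2]
R4 ← R4 + (3/7)·R2: [0, 0, 0, -16/7]
Echelon form has 4 nonzero rows, so rank(P) = 4.
The column space has dimension equal to the rank: 4.

4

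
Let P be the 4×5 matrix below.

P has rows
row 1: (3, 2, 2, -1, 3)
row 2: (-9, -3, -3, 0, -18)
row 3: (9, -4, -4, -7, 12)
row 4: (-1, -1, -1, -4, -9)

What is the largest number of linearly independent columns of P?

3

Row reduce to echelon form.
R2 ← R2 + (3)·R1: [0, 3, 3, -3, -9]
R3 ← R3 − (3)·R1: [0, -10, -10, -4, 3]
R4 ← R4 + (1/3)·R1: [0, -1/3, -1/3, -13/3, -8]
R3 ← R3 + (10/3)·R2: [0, 0, 0, -14, -27]
R4 ← R4 + (1/9)·R2: [0, 0, 0, -14/3, -9]
R4 ← R4 − (1/3)·R3: [0, 0, 0, 0, 0]
Echelon form has 3 nonzero rows, so rank(P) = 3.
The rank gives the maximum number of linearly independent columns: 3.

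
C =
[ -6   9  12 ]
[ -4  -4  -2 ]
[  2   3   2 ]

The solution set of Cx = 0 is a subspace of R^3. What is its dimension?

Row reduce to echelon form.
R2 ← R2 − (2/3)·R1: [0, -10, -10]
R3 ← R3 + (1/3)·R1: [0, 6, 6]
R3 ← R3 + (3/5)·R2: [0, 0, 0]
2 nonzero rows, so rank(C) = 2.
C has 3 columns; by rank–nullity, nullity = 3 − 2 = 1.

1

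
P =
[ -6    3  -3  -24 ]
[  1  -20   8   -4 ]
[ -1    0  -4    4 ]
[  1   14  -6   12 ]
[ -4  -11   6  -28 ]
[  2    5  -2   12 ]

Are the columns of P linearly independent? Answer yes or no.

no

Row reduce P to echelon form.
R2 ← R2 + (1/6)·R1: [0, -39/2, 15/2, -8]
R3 ← R3 − (1/6)·R1: [0, -1/2, -7/2, 8]
R4 ← R4 + (1/6)·R1: [0, 29/2, -13/2, 8]
R5 ← R5 − (2/3)·R1: [0, -13, 8, -12]
R6 ← R6 + (1/3)·R1: [0, 6, -3, 4]
R3 ← R3 − (1/39)·R2: [0, 0, -48/13, 320/39]
R4 ← R4 + (29/39)·R2: [0, 0, -12/13, 80/39]
R5 ← R5 − (2/3)·R2: [0, 0, 3, -20/3]
R6 ← R6 + (4/13)·R2: [0, 0, -9/13, 20/13]
R4 ← R4 − (1/4)·R3: [0, 0, 0, 0]
R5 ← R5 + (13/16)·R3: [0, 0, 0, 0]
R6 ← R6 − (3/16)·R3: [0, 0, 0, 0]
3 pivots among 4 columns.
Only 3 < 4 pivot columns, so the columns are linearly dependent.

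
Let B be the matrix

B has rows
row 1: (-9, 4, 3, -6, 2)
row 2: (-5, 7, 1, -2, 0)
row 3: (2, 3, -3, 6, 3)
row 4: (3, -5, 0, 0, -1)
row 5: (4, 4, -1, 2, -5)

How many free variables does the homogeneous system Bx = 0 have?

2

Row reduce to echelon form.
R2 ← R2 − (5/9)·R1: [0, 43/9, -2/3, 4/3, -10/9]
R3 ← R3 + (2/9)·R1: [0, 35/9, -7/3, 14/3, 31/9]
R4 ← R4 + (1/3)·R1: [0, -11/3, 1, -2, -1/3]
R5 ← R5 + (4/9)·R1: [0, 52/9, 1/3, -2/3, -37/9]
R3 ← R3 − (35/43)·R2: [0, 0, -77/43, 154/43, 187/43]
R4 ← R4 + (33/43)·R2: [0, 0, 21/43, -42/43, -51/43]
R5 ← R5 − (52/43)·R2: [0, 0, 49/43, -98/43, -119/43]
R4 ← R4 + (3/11)·R3: [0, 0, 0, 0, 0]
R5 ← R5 + (7/11)·R3: [0, 0, 0, 0, 0]
3 nonzero rows, so rank(B) = 3.
B has 5 columns; by rank–nullity, nullity = 5 − 3 = 2.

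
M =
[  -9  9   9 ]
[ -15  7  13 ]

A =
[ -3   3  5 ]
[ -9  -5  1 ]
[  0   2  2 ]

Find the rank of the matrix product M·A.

2

First compute MA:
[[-54, -54, -18],
 [-18, -54, -42]]
Now row reduce the product.
R2 ← R2 − (1/3)·R1: [0, -36, -36]
2 nonzero rows, so rank(MA) = 2.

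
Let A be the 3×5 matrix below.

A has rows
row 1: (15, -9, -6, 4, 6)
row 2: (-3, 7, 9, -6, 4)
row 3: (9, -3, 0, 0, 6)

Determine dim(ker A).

Row reduce to echelon form.
R2 ← R2 + (1/5)·R1: [0, 26/5, 39/5, -26/5, 26/5]
R3 ← R3 − (3/5)·R1: [0, 12/5, 18/5, -12/5, 12/5]
R3 ← R3 − (6/13)·R2: [0, 0, 0, 0, 0]
2 nonzero rows, so rank(A) = 2.
A has 5 columns; by rank–nullity, nullity = 5 − 2 = 3.

3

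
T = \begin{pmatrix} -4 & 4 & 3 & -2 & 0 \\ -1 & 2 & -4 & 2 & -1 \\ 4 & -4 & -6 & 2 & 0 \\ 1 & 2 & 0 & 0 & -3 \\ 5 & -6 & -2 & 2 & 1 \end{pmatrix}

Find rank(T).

4

Row reduce to echelon form.
R2 ← R2 − (1/4)·R1: [0, 1, -19/4, 5/2, -1]
R3 ← R3 + R1: [0, 0, -3, 0, 0]
R4 ← R4 + (1/4)·R1: [0, 3, 3/4, -1/2, -3]
R5 ← R5 + (5/4)·R1: [0, -1, 7/4, -1/2, 1]
R4 ← R4 − (3)·R2: [0, 0, 15, -8, 0]
R5 ← R5 + R2: [0, 0, -3, 2, 0]
R4 ← R4 + (5)·R3: [0, 0, 0, -8, 0]
R5 ← R5 − R3: [0, 0, 0, 2, 0]
R5 ← R5 + (1/4)·R4: [0, 0, 0, 0, 0]
Echelon form has 4 nonzero rows, so rank(T) = 4.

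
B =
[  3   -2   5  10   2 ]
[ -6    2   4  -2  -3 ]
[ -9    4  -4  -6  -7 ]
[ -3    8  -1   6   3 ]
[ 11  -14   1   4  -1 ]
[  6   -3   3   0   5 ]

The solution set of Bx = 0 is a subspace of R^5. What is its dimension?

Row reduce to echelon form.
R2 ← R2 + (2)·R1: [0, -2, 14, 18, 1]
R3 ← R3 + (3)·R1: [0, -2, 11, 24, -1]
R4 ← R4 + R1: [0, 6, 4, 16, 5]
R5 ← R5 − (11/3)·R1: [0, -20/3, -52/3, -98/3, -25/3]
R6 ← R6 − (2)·R1: [0, 1, -7, -20, 1]
R3 ← R3 − R2: [0, 0, -3, 6, -2]
R4 ← R4 + (3)·R2: [0, 0, 46, 70, 8]
R5 ← R5 − (10/3)·R2: [0, 0, -64, -278/3, -35/3]
R6 ← R6 + (1/2)·R2: [0, 0, 0, -11, 3/2]
R4 ← R4 + (46/3)·R3: [0, 0, 0, 162, -68/3]
R5 ← R5 − (64/3)·R3: [0, 0, 0, -662/3, 31]
R5 ← R5 + (331/243)·R4: [0, 0, 0, 0, 91/729]
R6 ← R6 + (11/162)·R4: [0, 0, 0, 0, -19/486]
R6 ← R6 + (57/182)·R5: [0, 0, 0, 0, 0]
5 nonzero rows, so rank(B) = 5.
B has 5 columns; by rank–nullity, nullity = 5 − 5 = 0.

0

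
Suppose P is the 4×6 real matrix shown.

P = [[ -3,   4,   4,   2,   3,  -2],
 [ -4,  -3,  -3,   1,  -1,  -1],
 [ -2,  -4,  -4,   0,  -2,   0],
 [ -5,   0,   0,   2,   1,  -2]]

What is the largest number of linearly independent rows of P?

2

Row reduce to echelon form.
R2 ← R2 − (4/3)·R1: [0, -25/3, -25/3, -5/3, -5, 5/3]
R3 ← R3 − (2/3)·R1: [0, -20/3, -20/3, -4/3, -4, 4/3]
R4 ← R4 − (5/3)·R1: [0, -20/3, -20/3, -4/3, -4, 4/3]
R3 ← R3 − (4/5)·R2: [0, 0, 0, 0, 0, 0]
R4 ← R4 − (4/5)·R2: [0, 0, 0, 0, 0, 0]
Echelon form has 2 nonzero rows, so rank(P) = 2.
The rank gives the maximum number of linearly independent rows: 2.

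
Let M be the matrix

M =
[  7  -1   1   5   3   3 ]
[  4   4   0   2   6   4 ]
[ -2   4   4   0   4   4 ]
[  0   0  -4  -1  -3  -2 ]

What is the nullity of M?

Row reduce to echelon form.
R2 ← R2 − (4/7)·R1: [0, 32/7, -4/7, -6/7, 30/7, 16/7]
R3 ← R3 + (2/7)·R1: [0, 26/7, 30/7, 10/7, 34/7, 34/7]
R3 ← R3 − (13/16)·R2: [0, 0, 19/4, 17/8, 11/8, 3]
R4 ← R4 + (16/19)·R3: [0, 0, 0, 15/19, -35/19, 10/19]
4 nonzero rows, so rank(M) = 4.
M has 6 columns; by rank–nullity, nullity = 6 − 4 = 2.

2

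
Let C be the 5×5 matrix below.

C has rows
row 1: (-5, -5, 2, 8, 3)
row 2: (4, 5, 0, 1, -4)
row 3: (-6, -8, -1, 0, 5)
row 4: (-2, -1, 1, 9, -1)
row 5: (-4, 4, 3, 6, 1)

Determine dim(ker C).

0

Row reduce to echelon form.
R2 ← R2 + (4/5)·R1: [0, 1, 8/5, 37/5, -8/5]
R3 ← R3 − (6/5)·R1: [0, -2, -17/5, -48/5, 7/5]
R4 ← R4 − (2/5)·R1: [0, 1, 1/5, 29/5, -11/5]
R5 ← R5 − (4/5)·R1: [0, 8, 7/5, -2/5, -7/5]
R3 ← R3 + (2)·R2: [0, 0, -1/5, 26/5, -9/5]
R4 ← R4 − R2: [0, 0, -7/5, -8/5, -3/5]
R5 ← R5 − (8)·R2: [0, 0, -57/5, -298/5, 57/5]
R4 ← R4 − (7)·R3: [0, 0, 0, -38, 12]
R5 ← R5 − (57)·R3: [0, 0, 0, -356, 114]
R5 ← R5 − (178/19)·R4: [0, 0, 0, 0, 30/19]
5 nonzero rows, so rank(C) = 5.
C has 5 columns; by rank–nullity, nullity = 5 − 5 = 0.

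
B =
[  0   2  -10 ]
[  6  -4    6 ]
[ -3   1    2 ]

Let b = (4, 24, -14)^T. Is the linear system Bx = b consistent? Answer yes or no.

yes

Row reduce the augmented matrix [B | b].
Swap R1 ↔ R2
R3 ← R3 + (1/2)·R1: [0, -1, 5, -2]
R3 ← R3 + (1/2)·R2: [0, 0, 0, 0]
The echelon form has 2 nonzero rows, and every pivot lies in the first 3 columns, so rank(B) = rank([B|b]) = 2.
The system is consistent.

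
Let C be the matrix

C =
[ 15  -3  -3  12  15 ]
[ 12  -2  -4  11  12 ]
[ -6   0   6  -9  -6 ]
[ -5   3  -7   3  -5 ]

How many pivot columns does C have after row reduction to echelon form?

2

Row reduce to echelon form.
R2 ← R2 − (4/5)·R1: [0, 2/5, -8/5, 7/5, 0]
R3 ← R3 + (2/5)·R1: [0, -6/5, 24/5, -21/5, 0]
R4 ← R4 + (1/3)·R1: [0, 2, -8, 7, 0]
R3 ← R3 + (3)·R2: [0, 0, 0, 0, 0]
R4 ← R4 − (5)·R2: [0, 0, 0, 0, 0]
Echelon form has 2 nonzero rows, so rank(C) = 2.
Each nonzero row contributes one pivot column: 2 pivot columns.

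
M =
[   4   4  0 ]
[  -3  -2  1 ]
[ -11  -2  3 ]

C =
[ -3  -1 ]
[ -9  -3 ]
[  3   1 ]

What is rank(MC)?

First compute MC:
[[-48, -16],
 [ 30,  10],
 [ 60,  20]]
Now row reduce the product.
R2 ← R2 + (5/8)·R1: [0, 0]
R3 ← R3 + (5/4)·R1: [0, 0]
1 nonzero row, so rank(MC) = 1.

1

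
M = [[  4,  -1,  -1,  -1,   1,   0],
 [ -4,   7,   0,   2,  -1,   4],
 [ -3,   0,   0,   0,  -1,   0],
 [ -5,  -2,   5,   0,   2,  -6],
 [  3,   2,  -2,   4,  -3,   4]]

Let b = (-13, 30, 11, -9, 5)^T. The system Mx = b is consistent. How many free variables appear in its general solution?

1

Row reduce the augmented matrix [M | b].
R2 ← R2 + R1: [0, 6, -1, 1, 0, 4, 17]
R3 ← R3 + (3/4)·R1: [0, -3/4, -3/4, -3/4, -1/4, 0, 5/4]
R4 ← R4 + (5/4)·R1: [0, -13/4, 15/4, -5/4, 13/4, -6, -101/4]
R5 ← R5 − (3/4)·R1: [0, 11/4, -5/4, 19/4, -15/4, 4, 59/4]
R3 ← R3 + (1/8)·R2: [0, 0, -7/8, -5/8, -1/4, 1/2, 27/8]
R4 ← R4 + (13/24)·R2: [0, 0, 77/24, -17/24, 13/4, -23/6, -385/24]
R5 ← R5 − (11/24)·R2: [0, 0, -19/24, 103/24, -15/4, 13/6, 167/24]
R4 ← R4 + (11/3)·R3: [0, 0, 0, -3, 7/3, -2, -11/3]
R5 ← R5 − (19/21)·R3: [0, 0, 0, 34/7, -74/21, 12/7, 82/21]
R5 ← R5 + (34/21)·R4: [0, 0, 0, 0, 16/63, -32/21, -128/63]
The echelon form has 5 nonzero rows, and every pivot lies in the first 6 columns, so rank(M) = rank([M|b]) = 5.
The system is consistent.
Free variables = (unknowns) − (rank) = 6 − 5 = 1.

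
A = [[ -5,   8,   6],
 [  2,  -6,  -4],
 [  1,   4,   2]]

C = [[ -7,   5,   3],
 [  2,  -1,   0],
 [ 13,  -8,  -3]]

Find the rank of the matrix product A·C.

2

First compute AC:
[[129, -81, -33],
 [-78,  48,  18],
 [ 27, -15,  -3]]
Now row reduce the product.
R2 ← R2 + (26/43)·R1: [0, -42/43, -84/43]
R3 ← R3 − (9/43)·R1: [0, 84/43, 168/43]
R3 ← R3 + (2)·R2: [0, 0, 0]
2 nonzero rows, so rank(AC) = 2.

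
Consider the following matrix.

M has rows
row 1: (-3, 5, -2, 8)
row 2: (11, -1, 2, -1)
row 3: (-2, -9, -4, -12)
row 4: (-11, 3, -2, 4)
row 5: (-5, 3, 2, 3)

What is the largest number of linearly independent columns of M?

Row reduce to echelon form.
R2 ← R2 + (11/3)·R1: [0, 52/3, -16/3, 85/3]
R3 ← R3 − (2/3)·R1: [0, -37/3, -8/3, -52/3]
R4 ← R4 − (11/3)·R1: [0, -46/3, 16/3, -76/3]
R5 ← R5 − (5/3)·R1: [0, -16/3, 16/3, -31/3]
R3 ← R3 + (37/52)·R2: [0, 0, -84/13, 147/52]
R4 ← R4 + (23/26)·R2: [0, 0, 8/13, -7/26]
R5 ← R5 + (4/13)·R2: [0, 0, 48/13, -21/13]
R4 ← R4 + (2/21)·R3: [0, 0, 0, 0]
R5 ← R5 + (4/7)·R3: [0, 0, 0, 0]
Echelon form has 3 nonzero rows, so rank(M) = 3.
The rank gives the maximum number of linearly independent columns: 3.

3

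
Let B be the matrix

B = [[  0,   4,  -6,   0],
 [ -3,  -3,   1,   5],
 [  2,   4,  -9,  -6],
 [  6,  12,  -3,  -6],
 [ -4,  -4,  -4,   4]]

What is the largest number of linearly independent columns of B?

Row reduce to echelon form.
Swap R1 ↔ R2
R3 ← R3 + (2/3)·R1: [0, 2, -25/3, -8/3]
R4 ← R4 + (2)·R1: [0, 6, -1, 4]
R5 ← R5 − (4/3)·R1: [0, 0, -16/3, -8/3]
R3 ← R3 − (1/2)·R2: [0, 0, -16/3, -8/3]
R4 ← R4 − (3/2)·R2: [0, 0, 8, 4]
R4 ← R4 + (3/2)·R3: [0, 0, 0, 0]
R5 ← R5 − R3: [0, 0, 0, 0]
Echelon form has 3 nonzero rows, so rank(B) = 3.
The rank gives the maximum number of linearly independent columns: 3.

3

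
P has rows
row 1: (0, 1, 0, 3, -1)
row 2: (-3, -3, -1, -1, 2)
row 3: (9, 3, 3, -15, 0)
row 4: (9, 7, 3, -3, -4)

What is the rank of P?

2

Row reduce to echelon form.
Swap R1 ↔ R2
R3 ← R3 + (3)·R1: [0, -6, 0, -18, 6]
R4 ← R4 + (3)·R1: [0, -2, 0, -6, 2]
R3 ← R3 + (6)·R2: [0, 0, 0, 0, 0]
R4 ← R4 + (2)·R2: [0, 0, 0, 0, 0]
Echelon form has 2 nonzero rows, so rank(P) = 2.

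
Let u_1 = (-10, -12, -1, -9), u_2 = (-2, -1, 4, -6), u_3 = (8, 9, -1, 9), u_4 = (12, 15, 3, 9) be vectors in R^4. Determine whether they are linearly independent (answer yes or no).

no

Form the matrix with these vectors as rows and row reduce.
R2 ← R2 − (1/5)·R1: [0, 7/5, 21/5, -21/5]
R3 ← R3 + (4/5)·R1: [0, -3/5, -9/5, 9/5]
R4 ← R4 + (6/5)·R1: [0, 3/5, 9/5, -9/5]
R3 ← R3 + (3/7)·R2: [0, 0, 0, 0]
R4 ← R4 − (3/7)·R2: [0, 0, 0, 0]
2 nonzero rows, so the 4 vectors span a space of dimension 2.
Since 2 < 4, the vectors are linearly dependent.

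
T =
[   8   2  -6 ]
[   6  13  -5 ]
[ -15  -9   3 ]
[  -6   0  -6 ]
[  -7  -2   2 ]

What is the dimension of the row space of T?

Row reduce to echelon form.
R2 ← R2 − (3/4)·R1: [0, 23/2, -1/2]
R3 ← R3 + (15/8)·R1: [0, -21/4, -33/4]
R4 ← R4 + (3/4)·R1: [0, 3/2, -21/2]
R5 ← R5 + (7/8)·R1: [0, -1/4, -13/4]
R3 ← R3 + (21/46)·R2: [0, 0, -195/23]
R4 ← R4 − (3/23)·R2: [0, 0, -240/23]
R5 ← R5 + (1/46)·R2: [0, 0, -75/23]
R4 ← R4 − (16/13)·R3: [0, 0, 0]
R5 ← R5 − (5/13)·R3: [0, 0, 0]
Echelon form has 3 nonzero rows, so rank(T) = 3.
The row space has dimension equal to the rank: 3.

3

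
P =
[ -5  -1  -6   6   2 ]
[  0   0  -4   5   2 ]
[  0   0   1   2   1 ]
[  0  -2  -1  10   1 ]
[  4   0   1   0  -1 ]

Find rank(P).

5

Row reduce to echelon form.
R5 ← R5 + (4/5)·R1: [0, -4/5, -19/5, 24/5, 3/5]
Swap R2 ↔ R4
R5 ← R5 − (2/5)·R2: [0, 0, -17/5, 4/5, 1/5]
R4 ← R4 + (4)·R3: [0, 0, 0, 13, 6]
R5 ← R5 + (17/5)·R3: [0, 0, 0, 38/5, 18/5]
R5 ← R5 − (38/65)·R4: [0, 0, 0, 0, 6/65]
Echelon form has 5 nonzero rows, so rank(P) = 5.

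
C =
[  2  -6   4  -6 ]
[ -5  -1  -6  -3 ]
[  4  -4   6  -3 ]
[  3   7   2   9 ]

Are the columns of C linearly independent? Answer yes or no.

Row reduce C to echelon form.
R2 ← R2 + (5/2)·R1: [0, -16, 4, -18]
R3 ← R3 − (2)·R1: [0, 8, -2, 9]
R4 ← R4 − (3/2)·R1: [0, 16, -4, 18]
R3 ← R3 + (1/2)·R2: [0, 0, 0, 0]
R4 ← R4 + R2: [0, 0, 0, 0]
2 pivots among 4 columns.
Only 2 < 4 pivot columns, so the columns are linearly dependent.

no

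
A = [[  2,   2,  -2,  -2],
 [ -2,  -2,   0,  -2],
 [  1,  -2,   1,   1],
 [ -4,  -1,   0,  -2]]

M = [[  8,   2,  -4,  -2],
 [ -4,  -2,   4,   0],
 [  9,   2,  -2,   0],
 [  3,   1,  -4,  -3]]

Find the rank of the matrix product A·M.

First compute AM:
[[-16,  -6,  12,   2],
 [-14,  -2,   8,  10],
 [ 28,   9, -18,  -5],
 [-34,  -8,  20,  14]]
Now row reduce the product.
R2 ← R2 − (7/8)·R1: [0, 13/4, -5/2, 33/4]
R3 ← R3 + (7/4)·R1: [0, -3/2, 3, -3/2]
R4 ← R4 − (17/8)·R1: [0, 19/4, -11/2, 39/4]
R3 ← R3 + (6/13)·R2: [0, 0, 24/13, 30/13]
R4 ← R4 − (19/13)·R2: [0, 0, -24/13, -30/13]
R4 ← R4 + R3: [0, 0, 0, 0]
3 nonzero rows, so rank(AM) = 3.

3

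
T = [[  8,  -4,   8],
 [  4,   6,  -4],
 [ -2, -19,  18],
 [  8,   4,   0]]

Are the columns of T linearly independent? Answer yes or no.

no

Row reduce T to echelon form.
R2 ← R2 − (1/2)·R1: [0, 8, -8]
R3 ← R3 + (1/4)·R1: [0, -20, 20]
R4 ← R4 − R1: [0, 8, -8]
R3 ← R3 + (5/2)·R2: [0, 0, 0]
R4 ← R4 − R2: [0, 0, 0]
2 pivots among 3 columns.
Only 2 < 3 pivot columns, so the columns are linearly dependent.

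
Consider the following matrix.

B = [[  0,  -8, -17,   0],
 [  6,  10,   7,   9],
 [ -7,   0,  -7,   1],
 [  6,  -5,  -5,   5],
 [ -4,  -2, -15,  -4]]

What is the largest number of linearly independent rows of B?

Row reduce to echelon form.
Swap R1 ↔ R2
R3 ← R3 + (7/6)·R1: [0, 35/3, 7/6, 23/2]
R4 ← R4 − R1: [0, -15, -12, -4]
R5 ← R5 + (2/3)·R1: [0, 14/3, -31/3, 2]
R3 ← R3 + (35/24)·R2: [0, 0, -189/8, 23/2]
R4 ← R4 − (15/8)·R2: [0, 0, 159/8, -4]
R5 ← R5 + (7/12)·R2: [0, 0, -81/4, 2]
R4 ← R4 + (53/63)·R3: [0, 0, 0, 715/126]
R5 ← R5 − (6/7)·R3: [0, 0, 0, -55/7]
R5 ← R5 + (18/13)·R4: [0, 0, 0, 0]
Echelon form has 4 nonzero rows, so rank(B) = 4.
The rank gives the maximum number of linearly independent rows: 4.

4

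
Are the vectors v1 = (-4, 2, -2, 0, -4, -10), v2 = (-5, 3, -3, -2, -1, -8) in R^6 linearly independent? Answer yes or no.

Form the matrix with these vectors as rows and row reduce.
R2 ← R2 − (5/4)·R1: [0, 1/2, -1/2, -2, 4, 9/2]
2 nonzero rows, so the 2 vectors span a space of dimension 2.
Since 2 = 2, the vectors are linearly independent.

yes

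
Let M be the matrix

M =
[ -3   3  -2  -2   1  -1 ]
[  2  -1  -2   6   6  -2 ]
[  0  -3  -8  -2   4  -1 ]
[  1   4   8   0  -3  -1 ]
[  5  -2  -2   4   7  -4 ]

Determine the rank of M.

Row reduce to echelon form.
R2 ← R2 + (2/3)·R1: [0, 1, -10/3, 14/3, 20/3, -8/3]
R4 ← R4 + (1/3)·R1: [0, 5, 22/3, -2/3, -8/3, -4/3]
R5 ← R5 + (5/3)·R1: [0, 3, -16/3, 2/3, 26/3, -17/3]
R3 ← R3 + (3)·R2: [0, 0, -18, 12, 24, -9]
R4 ← R4 − (5)·R2: [0, 0, 24, -24, -36, 12]
R5 ← R5 − (3)·R2: [0, 0, 14/3, -40/3, -34/3, 7/3]
R4 ← R4 + (4/3)·R3: [0, 0, 0, -8, -4, 0]
R5 ← R5 + (7/27)·R3: [0, 0, 0, -92/9, -46/9, 0]
R5 ← R5 − (23/18)·R4: [0, 0, 0, 0, 0, 0]
Echelon form has 4 nonzero rows, so rank(M) = 4.

4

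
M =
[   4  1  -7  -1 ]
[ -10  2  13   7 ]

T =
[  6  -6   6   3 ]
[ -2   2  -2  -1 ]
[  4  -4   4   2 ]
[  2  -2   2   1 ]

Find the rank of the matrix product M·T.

First compute MT:
[[ -8,   8,  -8,  -4],
 [  2,  -2,   2,   1]]
Now row reduce the product.
R2 ← R2 + (1/4)·R1: [0, 0, 0, 0]
1 nonzero row, so rank(MT) = 1.

1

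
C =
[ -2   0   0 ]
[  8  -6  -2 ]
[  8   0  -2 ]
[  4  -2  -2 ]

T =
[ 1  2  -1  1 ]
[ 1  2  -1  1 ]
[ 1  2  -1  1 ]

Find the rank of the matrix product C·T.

First compute CT:
[[ -2,  -4,   2,  -2],
 [  0,   0,   0,   0],
 [  6,  12,  -6,   6],
 [  0,   0,   0,   0]]
Now row reduce the product.
R3 ← R3 + (3)·R1: [0, 0, 0, 0]
1 nonzero row, so rank(CT) = 1.

1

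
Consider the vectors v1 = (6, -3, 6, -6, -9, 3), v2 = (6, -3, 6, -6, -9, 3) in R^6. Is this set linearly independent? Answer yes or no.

no

Form the matrix with these vectors as rows and row reduce.
R2 ← R2 − R1: [0, 0, 0, 0, 0, 0]
1 nonzero row, so the 2 vectors span a space of dimension 1.
Since 1 < 2, the vectors are linearly dependent.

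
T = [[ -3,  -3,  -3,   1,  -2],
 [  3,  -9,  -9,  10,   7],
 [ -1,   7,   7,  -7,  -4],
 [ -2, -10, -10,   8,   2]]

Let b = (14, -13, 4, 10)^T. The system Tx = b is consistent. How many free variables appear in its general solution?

3

Row reduce the augmented matrix [T | b].
R2 ← R2 + R1: [0, -12, -12, 11, 5, 1]
R3 ← R3 − (1/3)·R1: [0, 8, 8, -22/3, -10/3, -2/3]
R4 ← R4 − (2/3)·R1: [0, -8, -8, 22/3, 10/3, 2/3]
R3 ← R3 + (2/3)·R2: [0, 0, 0, 0, 0, 0]
R4 ← R4 − (2/3)·R2: [0, 0, 0, 0, 0, 0]
The echelon form has 2 nonzero rows, and every pivot lies in the first 5 columns, so rank(T) = rank([T|b]) = 2.
The system is consistent.
Free variables = (unknowns) − (rank) = 5 − 2 = 3.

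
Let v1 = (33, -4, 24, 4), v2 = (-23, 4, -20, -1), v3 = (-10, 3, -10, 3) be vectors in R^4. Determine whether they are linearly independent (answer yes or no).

yes

Form the matrix with these vectors as rows and row reduce.
R2 ← R2 + (23/33)·R1: [0, 40/33, -36/11, 59/33]
R3 ← R3 + (10/33)·R1: [0, 59/33, -30/11, 139/33]
R3 ← R3 − (59/40)·R2: [0, 0, 21/10, 63/40]
3 nonzero rows, so the 3 vectors span a space of dimension 3.
Since 3 = 3, the vectors are linearly independent.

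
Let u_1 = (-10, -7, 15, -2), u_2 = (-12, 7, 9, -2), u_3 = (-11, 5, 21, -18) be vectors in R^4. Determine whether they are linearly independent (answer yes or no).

Form the matrix with these vectors as rows and row reduce.
R2 ← R2 − (6/5)·R1: [0, 77/5, -9, 2/5]
R3 ← R3 − (11/10)·R1: [0, 127/10, 9/2, -79/5]
R3 ← R3 − (127/154)·R2: [0, 0, 918/77, -1242/77]
3 nonzero rows, so the 3 vectors span a space of dimension 3.
Since 3 = 3, the vectors are linearly independent.

yes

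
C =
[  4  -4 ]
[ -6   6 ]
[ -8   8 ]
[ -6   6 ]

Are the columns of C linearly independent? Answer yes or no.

Row reduce C to echelon form.
R2 ← R2 + (3/2)·R1: [0, 0]
R3 ← R3 + (2)·R1: [0, 0]
R4 ← R4 + (3/2)·R1: [0, 0]
1 pivot among 2 columns.
Only 1 < 2 pivot columns, so the columns are linearly dependent.

no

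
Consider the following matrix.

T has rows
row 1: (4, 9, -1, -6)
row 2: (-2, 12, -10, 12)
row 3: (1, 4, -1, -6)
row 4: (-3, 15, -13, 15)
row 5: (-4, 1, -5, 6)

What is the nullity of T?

Row reduce to echelon form.
R2 ← R2 + (1/2)·R1: [0, 33/2, -21/2, 9]
R3 ← R3 − (1/4)·R1: [0, 7/4, -3/4, -9/2]
R4 ← R4 + (3/4)·R1: [0, 87/4, -55/4, 21/2]
R5 ← R5 + R1: [0, 10, -6, 0]
R3 ← R3 − (7/66)·R2: [0, 0, 4/11, -60/11]
R4 ← R4 − (29/22)·R2: [0, 0, 1/11, -15/11]
R5 ← R5 − (20/33)·R2: [0, 0, 4/11, -60/11]
R4 ← R4 − (1/4)·R3: [0, 0, 0, 0]
R5 ← R5 − R3: [0, 0, 0, 0]
3 nonzero rows, so rank(T) = 3.
T has 4 columns; by rank–nullity, nullity = 4 − 3 = 1.

1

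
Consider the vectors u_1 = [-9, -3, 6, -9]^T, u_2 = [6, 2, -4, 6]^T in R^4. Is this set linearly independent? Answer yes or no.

no

Form the matrix with these vectors as rows and row reduce.
R2 ← R2 + (2/3)·R1: [0, 0, 0, 0]
1 nonzero row, so the 2 vectors span a space of dimension 1.
Since 1 < 2, the vectors are linearly dependent.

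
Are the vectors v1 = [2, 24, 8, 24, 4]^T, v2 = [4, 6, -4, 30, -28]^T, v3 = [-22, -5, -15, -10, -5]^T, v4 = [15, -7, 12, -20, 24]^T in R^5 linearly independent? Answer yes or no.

yes

Form the matrix with these vectors as rows and row reduce.
R2 ← R2 − (2)·R1: [0, -42, -20, -18, -36]
R3 ← R3 + (11)·R1: [0, 259, 73, 254, 39]
R4 ← R4 − (15/2)·R1: [0, -187, -48, -200, -6]
R3 ← R3 + (37/6)·R2: [0, 0, -151/3, 143, -183]
R4 ← R4 − (187/42)·R2: [0, 0, 862/21, -839/7, 1080/7]
R4 ← R4 + (862/1057)·R3: [0, 0, 0, -489/151, 762/151]
4 nonzero rows, so the 4 vectors span a space of dimension 4.
Since 4 = 4, the vectors are linearly independent.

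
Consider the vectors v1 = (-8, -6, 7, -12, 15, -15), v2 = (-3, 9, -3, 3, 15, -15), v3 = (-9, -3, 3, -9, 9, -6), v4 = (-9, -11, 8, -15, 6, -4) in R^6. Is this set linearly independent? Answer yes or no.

Form the matrix with these vectors as rows and row reduce.
R2 ← R2 − (3/8)·R1: [0, 45/4, -45/8, 15/2, 75/8, -75/8]
R3 ← R3 − (9/8)·R1: [0, 15/4, -39/8, 9/2, -63/8, 87/8]
R4 ← R4 − (9/8)·R1: [0, -17/4, 1/8, -3/2, -87/8, 103/8]
R3 ← R3 − (1/3)·R2: [0, 0, -3, 2, -11, 14]
R4 ← R4 + (17/45)·R2: [0, 0, -2, 4/3, -22/3, 28/3]
R4 ← R4 − (2/3)·R3: [0, 0, 0, 0, 0, 0]
3 nonzero rows, so the 4 vectors span a space of dimension 3.
Since 3 < 4, the vectors are linearly dependent.

no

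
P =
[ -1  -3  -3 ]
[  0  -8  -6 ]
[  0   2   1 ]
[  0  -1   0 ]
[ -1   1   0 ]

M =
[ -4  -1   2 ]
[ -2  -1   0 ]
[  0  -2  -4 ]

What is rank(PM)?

2

First compute PM:
[[ 10,  10,  10],
 [ 16,  20,  24],
 [ -4,  -4,  -4],
 [  2,   1,   0],
 [  2,   0,  -2]]
Now row reduce the product.
R2 ← R2 − (8/5)·R1: [0, 4, 8]
R3 ← R3 + (2/5)·R1: [0, 0, 0]
R4 ← R4 − (1/5)·R1: [0, -1, -2]
R5 ← R5 − (1/5)·R1: [0, -2, -4]
R4 ← R4 + (1/4)·R2: [0, 0, 0]
R5 ← R5 + (1/2)·R2: [0, 0, 0]
2 nonzero rows, so rank(PM) = 2.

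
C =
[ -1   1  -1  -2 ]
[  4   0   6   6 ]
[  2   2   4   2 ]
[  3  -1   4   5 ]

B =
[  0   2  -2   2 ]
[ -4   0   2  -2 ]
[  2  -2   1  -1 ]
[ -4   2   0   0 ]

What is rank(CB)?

First compute CB:
[[  2,  -4,   3,  -3],
 [-12,   8,  -2,   2],
 [ -8,   0,   4,  -4],
 [ -8,   8,  -4,   4]]
Now row reduce the product.
R2 ← R2 + (6)·R1: [0, -16, 16, -16]
R3 ← R3 + (4)·R1: [0, -16, 16, -16]
R4 ← R4 + (4)·R1: [0, -8, 8, -8]
R3 ← R3 − R2: [0, 0, 0, 0]
R4 ← R4 − (1/2)·R2: [0, 0, 0, 0]
2 nonzero rows, so rank(CB) = 2.

2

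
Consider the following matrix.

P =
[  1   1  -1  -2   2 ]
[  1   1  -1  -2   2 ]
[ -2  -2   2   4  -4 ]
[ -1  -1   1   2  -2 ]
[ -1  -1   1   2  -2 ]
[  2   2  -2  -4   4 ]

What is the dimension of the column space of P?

Row reduce to echelon form.
R2 ← R2 − R1: [0, 0, 0, 0, 0]
R3 ← R3 + (2)·R1: [0, 0, 0, 0, 0]
R4 ← R4 + R1: [0, 0, 0, 0, 0]
R5 ← R5 + R1: [0, 0, 0, 0, 0]
R6 ← R6 − (2)·R1: [0, 0, 0, 0, 0]
Echelon form has 1 nonzero row, so rank(P) = 1.
The column space has dimension equal to the rank: 1.

1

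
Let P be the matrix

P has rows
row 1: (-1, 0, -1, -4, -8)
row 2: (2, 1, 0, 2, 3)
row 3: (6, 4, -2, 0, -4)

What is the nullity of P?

3

Row reduce to echelon form.
R2 ← R2 + (2)·R1: [0, 1, -2, -6, -13]
R3 ← R3 + (6)·R1: [0, 4, -8, -24, -52]
R3 ← R3 − (4)·R2: [0, 0, 0, 0, 0]
2 nonzero rows, so rank(P) = 2.
P has 5 columns; by rank–nullity, nullity = 5 − 2 = 3.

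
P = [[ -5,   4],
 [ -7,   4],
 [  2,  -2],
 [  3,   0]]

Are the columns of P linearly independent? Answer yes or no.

yes

Row reduce P to echelon form.
R2 ← R2 − (7/5)·R1: [0, -8/5]
R3 ← R3 + (2/5)·R1: [0, -2/5]
R4 ← R4 + (3/5)·R1: [0, 12/5]
R3 ← R3 − (1/4)·R2: [0, 0]
R4 ← R4 + (3/2)·R2: [0, 0]
2 pivots among 2 columns.
Every column is a pivot column, so the columns are linearly independent.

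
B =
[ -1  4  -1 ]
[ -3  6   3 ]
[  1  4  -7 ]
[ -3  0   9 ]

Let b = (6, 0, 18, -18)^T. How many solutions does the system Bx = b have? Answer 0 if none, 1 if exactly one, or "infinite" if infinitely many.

infinite

Row reduce the augmented matrix [B | b].
R2 ← R2 − (3)·R1: [0, -6, 6, -18]
R3 ← R3 + R1: [0, 8, -8, 24]
R4 ← R4 − (3)·R1: [0, -12, 12, -36]
R3 ← R3 + (4/3)·R2: [0, 0, 0, 0]
R4 ← R4 − (2)·R2: [0, 0, 0, 0]
The echelon form has 2 nonzero rows, and every pivot lies in the first 3 columns, so rank(B) = rank([B|b]) = 2.
The system is consistent.
rank = 2 < 3 unknowns, so there are infinitely many solutions.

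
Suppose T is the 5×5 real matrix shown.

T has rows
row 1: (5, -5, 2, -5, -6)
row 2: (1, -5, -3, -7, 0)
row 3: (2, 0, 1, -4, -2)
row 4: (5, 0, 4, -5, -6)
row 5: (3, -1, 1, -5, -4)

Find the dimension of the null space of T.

1

Row reduce to echelon form.
R2 ← R2 − (1/5)·R1: [0, -4, -17/5, -6, 6/5]
R3 ← R3 − (2/5)·R1: [0, 2, 1/5, -2, 2/5]
R4 ← R4 − R1: [0, 5, 2, 0, 0]
R5 ← R5 − (3/5)·R1: [0, 2, -1/5, -2, -2/5]
R3 ← R3 + (1/2)·R2: [0, 0, -3/2, -5, 1]
R4 ← R4 + (5/4)·R2: [0, 0, -9/4, -15/2, 3/2]
R5 ← R5 + (1/2)·R2: [0, 0, -19/10, -5, 1/5]
R4 ← R4 − (3/2)·R3: [0, 0, 0, 0, 0]
R5 ← R5 − (19/15)·R3: [0, 0, 0, 4/3, -16/15]
Swap R4 ↔ R5
4 nonzero rows, so rank(T) = 4.
T has 5 columns; by rank–nullity, nullity = 5 − 4 = 1.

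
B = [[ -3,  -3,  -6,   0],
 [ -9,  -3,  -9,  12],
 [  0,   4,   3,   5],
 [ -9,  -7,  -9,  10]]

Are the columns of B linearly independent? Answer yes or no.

no

Row reduce B to echelon form.
R2 ← R2 − (3)·R1: [0, 6, 9, 12]
R4 ← R4 − (3)·R1: [0, 2, 9, 10]
R3 ← R3 − (2/3)·R2: [0, 0, -3, -3]
R4 ← R4 − (1/3)·R2: [0, 0, 6, 6]
R4 ← R4 + (2)·R3: [0, 0, 0, 0]
3 pivots among 4 columns.
Only 3 < 4 pivot columns, so the columns are linearly dependent.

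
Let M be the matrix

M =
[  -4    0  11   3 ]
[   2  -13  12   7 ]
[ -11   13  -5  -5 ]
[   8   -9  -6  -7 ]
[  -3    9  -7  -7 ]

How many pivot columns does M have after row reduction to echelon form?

4

Row reduce to echelon form.
R2 ← R2 + (1/2)·R1: [0, -13, 35/2, 17/2]
R3 ← R3 − (11/4)·R1: [0, 13, -141/4, -53/4]
R4 ← R4 + (2)·R1: [0, -9, 16, -1]
R5 ← R5 − (3/4)·R1: [0, 9, -61/4, -37/4]
R3 ← R3 + R2: [0, 0, -71/4, -19/4]
R4 ← R4 − (9/13)·R2: [0, 0, 101/26, -179/26]
R5 ← R5 + (9/13)·R2: [0, 0, -163/52, -175/52]
R4 ← R4 + (202/923)·R3: [0, 0, 0, -7314/923]
R5 ← R5 − (163/923)·R3: [0, 0, 0, -2332/923]
R5 ← R5 − (22/69)·R4: [0, 0, 0, 0]
Echelon form has 4 nonzero rows, so rank(M) = 4.
Each nonzero row contributes one pivot column: 4 pivot columns.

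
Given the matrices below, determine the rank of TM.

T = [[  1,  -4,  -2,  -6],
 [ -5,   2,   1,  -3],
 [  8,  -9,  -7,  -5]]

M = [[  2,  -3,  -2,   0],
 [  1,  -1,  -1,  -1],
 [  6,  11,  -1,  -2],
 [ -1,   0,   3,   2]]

First compute TM:
[[ -8, -21, -14,  -4],
 [  1,  24,  -2, -10],
 [-30, -92, -15,  13]]
Now row reduce the product.
R2 ← R2 + (1/8)·R1: [0, 171/8, -15/4, -21/2]
R3 ← R3 − (15/4)·R1: [0, -53/4, 75/2, 28]
R3 ← R3 + (106/171)·R2: [0, 0, 2005/57, 1225/57]
3 nonzero rows, so rank(TM) = 3.

3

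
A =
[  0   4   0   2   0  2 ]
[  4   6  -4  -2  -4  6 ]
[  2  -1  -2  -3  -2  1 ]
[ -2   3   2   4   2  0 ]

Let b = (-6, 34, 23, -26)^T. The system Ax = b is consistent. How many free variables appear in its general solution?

4

Row reduce the augmented matrix [A | b].
Swap R1 ↔ R2
R3 ← R3 − (1/2)·R1: [0, -4, 0, -2, 0, -2, 6]
R4 ← R4 + (1/2)·R1: [0, 6, 0, 3, 0, 3, -9]
R3 ← R3 + R2: [0, 0, 0, 0, 0, 0, 0]
R4 ← R4 − (3/2)·R2: [0, 0, 0, 0, 0, 0, 0]
The echelon form has 2 nonzero rows, and every pivot lies in the first 6 columns, so rank(A) = rank([A|b]) = 2.
The system is consistent.
Free variables = (unknowns) − (rank) = 6 − 2 = 4.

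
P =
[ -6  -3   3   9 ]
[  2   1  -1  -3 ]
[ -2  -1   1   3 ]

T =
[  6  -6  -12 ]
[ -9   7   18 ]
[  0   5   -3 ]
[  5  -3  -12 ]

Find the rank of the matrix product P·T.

First compute PT:
[[ 36,   3, -99],
 [-12,  -1,  33],
 [ 12,   1, -33]]
Now row reduce the product.
R2 ← R2 + (1/3)·R1: [0, 0, 0]
R3 ← R3 − (1/3)·R1: [0, 0, 0]
1 nonzero row, so rank(PT) = 1.

1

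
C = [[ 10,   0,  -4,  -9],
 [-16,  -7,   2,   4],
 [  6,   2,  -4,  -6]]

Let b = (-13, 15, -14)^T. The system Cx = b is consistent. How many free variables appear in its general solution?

Row reduce the augmented matrix [C | b].
R2 ← R2 + (8/5)·R1: [0, -7, -22/5, -52/5, -29/5]
R3 ← R3 − (3/5)·R1: [0, 2, -8/5, -3/5, -31/5]
R3 ← R3 + (2/7)·R2: [0, 0, -20/7, -25/7, -55/7]
The echelon form has 3 nonzero rows, and every pivot lies in the first 4 columns, so rank(C) = rank([C|b]) = 3.
The system is consistent.
Free variables = (unknowns) − (rank) = 4 − 3 = 1.

1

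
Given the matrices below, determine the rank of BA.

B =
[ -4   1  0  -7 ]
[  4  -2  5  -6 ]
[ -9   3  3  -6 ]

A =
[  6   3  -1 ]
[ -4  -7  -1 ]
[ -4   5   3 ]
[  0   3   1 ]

2

First compute BA:
[[-28, -40,  -4],
 [ 12,  33,   7],
 [-78, -51,   9]]
Now row reduce the product.
R2 ← R2 + (3/7)·R1: [0, 111/7, 37/7]
R3 ← R3 − (39/14)·R1: [0, 423/7, 141/7]
R3 ← R3 − (141/37)·R2: [0, 0, 0]
2 nonzero rows, so rank(BA) = 2.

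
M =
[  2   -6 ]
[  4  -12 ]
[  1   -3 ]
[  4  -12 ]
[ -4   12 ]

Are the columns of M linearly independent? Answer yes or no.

Row reduce M to echelon form.
R2 ← R2 − (2)·R1: [0, 0]
R3 ← R3 − (1/2)·R1: [0, 0]
R4 ← R4 − (2)·R1: [0, 0]
R5 ← R5 + (2)·R1: [0, 0]
1 pivot among 2 columns.
Only 1 < 2 pivot columns, so the columns are linearly dependent.

no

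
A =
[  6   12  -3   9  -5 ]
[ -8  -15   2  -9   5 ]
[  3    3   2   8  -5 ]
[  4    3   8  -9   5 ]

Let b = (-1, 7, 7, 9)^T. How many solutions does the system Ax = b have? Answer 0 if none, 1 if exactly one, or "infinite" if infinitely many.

Row reduce the augmented matrix [A | b].
R2 ← R2 + (4/3)·R1: [0, 1, -2, 3, -5/3, 17/3]
R3 ← R3 − (1/2)·R1: [0, -3, 7/2, 7/2, -5/2, 15/2]
R4 ← R4 − (2/3)·R1: [0, -5, 10, -15, 25/3, 29/3]
R3 ← R3 + (3)·R2: [0, 0, -5/2, 25/2, -15/2, 49/2]
R4 ← R4 + (5)·R2: [0, 0, 0, 0, 0, 38]
The echelon form has 4 nonzero rows; the last pivot sits in the augmented column, so rank(A) = 3 but rank([A|b]) = 4.
Since the ranks differ, the system is inconsistent.
It has no solutions.

0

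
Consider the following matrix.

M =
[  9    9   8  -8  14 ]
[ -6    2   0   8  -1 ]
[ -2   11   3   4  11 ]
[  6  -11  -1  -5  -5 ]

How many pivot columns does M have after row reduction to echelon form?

Row reduce to echelon form.
R2 ← R2 + (2/3)·R1: [0, 8, 16/3, 8/3, 25/3]
R3 ← R3 + (2/9)·R1: [0, 13, 43/9, 20/9, 127/9]
R4 ← R4 − (2/3)·R1: [0, -17, -19/3, 1/3, -43/3]
R3 ← R3 − (13/8)·R2: [0, 0, -35/9, -19/9, 41/72]
R4 ← R4 + (17/8)·R2: [0, 0, 5, 6, 27/8]
R4 ← R4 + (9/7)·R3: [0, 0, 0, 23/7, 115/28]
Echelon form has 4 nonzero rows, so rank(M) = 4.
Each nonzero row contributes one pivot column: 4 pivot columns.

4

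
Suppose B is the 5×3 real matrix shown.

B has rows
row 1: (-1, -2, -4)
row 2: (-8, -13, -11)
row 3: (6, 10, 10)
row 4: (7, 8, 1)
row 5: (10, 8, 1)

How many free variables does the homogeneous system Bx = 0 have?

Row reduce to echelon form.
R2 ← R2 − (8)·R1: [0, 3, 21]
R3 ← R3 + (6)·R1: [0, -2, -14]
R4 ← R4 + (7)·R1: [0, -6, -27]
R5 ← R5 + (10)·R1: [0, -12, -39]
R3 ← R3 + (2/3)·R2: [0, 0, 0]
R4 ← R4 + (2)·R2: [0, 0, 15]
R5 ← R5 + (4)·R2: [0, 0, 45]
Swap R3 ↔ R4
R5 ← R5 − (3)·R3: [0, 0, 0]
3 nonzero rows, so rank(B) = 3.
B has 3 columns; by rank–nullity, nullity = 3 − 3 = 0.

0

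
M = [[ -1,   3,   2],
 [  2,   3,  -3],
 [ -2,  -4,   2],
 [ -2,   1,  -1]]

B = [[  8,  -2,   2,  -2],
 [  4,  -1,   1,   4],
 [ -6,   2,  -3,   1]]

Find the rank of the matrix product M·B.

First compute MB:
[[ -8,   3,  -5,  16],
 [ 46, -13,  16,   5],
 [-44,  12, -14, -10],
 [ -6,   1,   0,   7]]
Now row reduce the product.
R2 ← R2 + (23/4)·R1: [0, 17/4, -51/4, 97]
R3 ← R3 − (11/2)·R1: [0, -9/2, 27/2, -98]
R4 ← R4 − (3/4)·R1: [0, -5/4, 15/4, -5]
R3 ← R3 + (18/17)·R2: [0, 0, 0, 80/17]
R4 ← R4 + (5/17)·R2: [0, 0, 0, 400/17]
R4 ← R4 − (5)·R3: [0, 0, 0, 0]
3 nonzero rows, so rank(MB) = 3.

3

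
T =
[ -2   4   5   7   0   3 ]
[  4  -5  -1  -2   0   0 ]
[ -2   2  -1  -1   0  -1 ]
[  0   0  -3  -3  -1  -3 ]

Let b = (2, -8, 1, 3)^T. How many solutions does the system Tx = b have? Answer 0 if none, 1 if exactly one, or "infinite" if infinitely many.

Row reduce the augmented matrix [T | b].
R2 ← R2 + (2)·R1: [0, 3, 9, 12, 0, 6, -4]
R3 ← R3 − R1: [0, -2, -6, -8, 0, -4, -1]
R3 ← R3 + (2/3)·R2: [0, 0, 0, 0, 0, 0, -11/3]
Swap R3 ↔ R4
The echelon form has 4 nonzero rows; the last pivot sits in the augmented column, so rank(T) = 3 but rank([T|b]) = 4.
Since the ranks differ, the system is inconsistent.
It has no solutions.

0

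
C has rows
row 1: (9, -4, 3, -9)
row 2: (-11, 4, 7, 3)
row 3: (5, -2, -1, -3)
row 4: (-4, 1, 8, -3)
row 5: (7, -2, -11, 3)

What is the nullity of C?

Row reduce to echelon form.
R2 ← R2 + (11/9)·R1: [0, -8/9, 32/3, -8]
R3 ← R3 − (5/9)·R1: [0, 2/9, -8/3, 2]
R4 ← R4 + (4/9)·R1: [0, -7/9, 28/3, -7]
R5 ← R5 − (7/9)·R1: [0, 10/9, -40/3, 10]
R3 ← R3 + (1/4)·R2: [0, 0, 0, 0]
R4 ← R4 − (7/8)·R2: [0, 0, 0, 0]
R5 ← R5 + (5/4)·R2: [0, 0, 0, 0]
2 nonzero rows, so rank(C) = 2.
C has 4 columns; by rank–nullity, nullity = 4 − 2 = 2.

2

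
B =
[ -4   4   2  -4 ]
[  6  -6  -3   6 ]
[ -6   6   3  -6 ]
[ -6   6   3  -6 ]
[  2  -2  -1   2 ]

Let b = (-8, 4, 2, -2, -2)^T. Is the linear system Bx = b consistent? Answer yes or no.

Row reduce the augmented matrix [B | b].
R2 ← R2 + (3/2)·R1: [0, 0, 0, 0, -8]
R3 ← R3 − (3/2)·R1: [0, 0, 0, 0, 14]
R4 ← R4 − (3/2)·R1: [0, 0, 0, 0, 10]
R5 ← R5 + (1/2)·R1: [0, 0, 0, 0, -6]
R3 ← R3 + (7/4)·R2: [0, 0, 0, 0, 0]
R4 ← R4 + (5/4)·R2: [0, 0, 0, 0, 0]
R5 ← R5 − (3/4)·R2: [0, 0, 0, 0, 0]
The echelon form has 2 nonzero rows; the last pivot sits in the augmented column, so rank(B) = 1 but rank([B|b]) = 2.
Since the ranks differ, the system is inconsistent.

no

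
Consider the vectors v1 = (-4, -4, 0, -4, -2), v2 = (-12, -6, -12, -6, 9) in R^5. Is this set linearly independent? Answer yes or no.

Form the matrix with these vectors as rows and row reduce.
R2 ← R2 − (3)·R1: [0, 6, -12, 6, 15]
2 nonzero rows, so the 2 vectors span a space of dimension 2.
Since 2 = 2, the vectors are linearly independent.

yes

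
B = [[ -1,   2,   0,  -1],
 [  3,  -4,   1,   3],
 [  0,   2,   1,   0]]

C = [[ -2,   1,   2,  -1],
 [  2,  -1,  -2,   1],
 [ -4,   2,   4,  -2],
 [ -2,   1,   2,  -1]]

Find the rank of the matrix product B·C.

First compute BC:
[[  8,  -4,  -8,   4],
 [-24,  12,  24, -12],
 [  0,   0,   0,   0]]
Now row reduce the product.
R2 ← R2 + (3)·R1: [0, 0, 0, 0]
1 nonzero row, so rank(BC) = 1.

1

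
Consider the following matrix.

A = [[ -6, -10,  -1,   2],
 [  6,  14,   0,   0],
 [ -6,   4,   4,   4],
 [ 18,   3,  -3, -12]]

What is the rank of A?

Row reduce to echelon form.
R2 ← R2 + R1: [0, 4, -1, 2]
R3 ← R3 − R1: [0, 14, 5, 2]
R4 ← R4 + (3)·R1: [0, -27, -6, -6]
R3 ← R3 − (7/2)·R2: [0, 0, 17/2, -5]
R4 ← R4 + (27/4)·R2: [0, 0, -51/4, 15/2]
R4 ← R4 + (3/2)·R3: [0, 0, 0, 0]
Echelon form has 3 nonzero rows, so rank(A) = 3.

3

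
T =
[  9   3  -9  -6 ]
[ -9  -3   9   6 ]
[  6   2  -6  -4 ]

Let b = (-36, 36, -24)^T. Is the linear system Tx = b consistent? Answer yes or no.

Row reduce the augmented matrix [T | b].
R2 ← R2 + R1: [0, 0, 0, 0, 0]
R3 ← R3 − (2/3)·R1: [0, 0, 0, 0, 0]
The echelon form has 1 nonzero rows, and every pivot lies in the first 4 columns, so rank(T) = rank([T|b]) = 1.
The system is consistent.

yes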